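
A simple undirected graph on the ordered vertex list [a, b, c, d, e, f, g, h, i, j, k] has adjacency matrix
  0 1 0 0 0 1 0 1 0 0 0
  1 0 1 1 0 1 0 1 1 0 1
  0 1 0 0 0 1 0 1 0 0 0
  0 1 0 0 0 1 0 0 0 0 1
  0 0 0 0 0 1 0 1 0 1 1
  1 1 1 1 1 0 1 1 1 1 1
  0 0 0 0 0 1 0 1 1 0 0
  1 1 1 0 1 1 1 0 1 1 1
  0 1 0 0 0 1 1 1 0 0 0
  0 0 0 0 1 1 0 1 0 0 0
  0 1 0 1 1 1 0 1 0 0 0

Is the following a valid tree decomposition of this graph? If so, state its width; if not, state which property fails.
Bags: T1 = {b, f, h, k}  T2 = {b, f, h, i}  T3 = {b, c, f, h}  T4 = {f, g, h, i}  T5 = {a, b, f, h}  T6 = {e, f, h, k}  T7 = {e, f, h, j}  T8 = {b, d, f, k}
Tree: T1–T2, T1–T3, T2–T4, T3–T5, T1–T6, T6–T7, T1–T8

Every vertex of G appears in some bag (union = {a, b, c, d, e, f, g, h, i, j, k}); every edge is covered by a bag; and for each vertex v the set of bags containing v is connected in the bag tree. The decomposition is therefore valid. The largest bag has 4 vertices, so the width is 3.

Yes; width 3.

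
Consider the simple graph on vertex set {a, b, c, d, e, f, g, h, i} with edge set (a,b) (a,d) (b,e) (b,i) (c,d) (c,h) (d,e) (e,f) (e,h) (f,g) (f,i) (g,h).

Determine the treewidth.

A width-3 tree decomposition is:
Bags: B1 = {c, f, g, h}  B2 = {c, e, f, h}  B3 = {c, d, e, f}  B4 = {d, e, f, i}  B5 = {b, d, e, i}  B6 = {a, b, d, i}
Tree: B1–B2, B2–B3, B3–B4, B4–B5, B5–B6
Every bag has size at most 4, so the width is 4 − 1 = 3 and tw(G) ≤ 3. For the lower bound: the 4 vertex sets {c,g,h}, {f}, {e}, {a,b,d,i} are disjoint, each induces a connected subgraph, and every pair is joined by at least one edge of G. Contracting each set to a single vertex therefore yields K_{4} as a minor, and since treewidth is minor-monotone, tw(G) ≥ tw(K_{4}) = 3. The upper and lower bounds meet at 3, so that is the treewidth.

3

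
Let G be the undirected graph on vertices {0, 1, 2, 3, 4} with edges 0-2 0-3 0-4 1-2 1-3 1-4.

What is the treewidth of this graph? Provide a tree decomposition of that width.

Treewidth 2.
One such decomposition:
Bags: B1 = {0, 1, 3}  B2 = {0, 1, 4}  B3 = {0, 1, 2}
Tree: B1–B2, B2–B3

The largest bag has 3 vertices, giving width 2; this decomposition certifies tw(G) ≤ 2. For the lower bound, G contains the cycle 3–1–4–0–3, so G is not a forest; only forests have treewidth ≤ 1, hence tw(G) ≥ 2. Hence tw(G) = 2 exactly.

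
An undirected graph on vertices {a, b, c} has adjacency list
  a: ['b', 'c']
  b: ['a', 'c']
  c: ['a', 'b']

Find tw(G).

2

A width-2 tree decomposition is:
Bags: B1 = {a, b, c}
Tree: (single bag)
With just one bag of size 3, the width is 3 − 1 = 2, so tw(G) ≤ 2. For the lower bound, the 3 vertices {a, b, c} are pairwise adjacent, and any tree decomposition puts a clique entirely inside one bag — forcing width ≥ 2. The upper and lower bounds meet at 2, so that is the treewidth.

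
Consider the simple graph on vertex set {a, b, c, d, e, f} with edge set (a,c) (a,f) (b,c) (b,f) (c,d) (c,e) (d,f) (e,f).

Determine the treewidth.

2

A width-2 tree decomposition is:
Bags: B1 = {b, c, f}  B2 = {c, d, f}  B3 = {c, e, f}  B4 = {a, c, f}
Tree: B1–B2, B2–B3, B3–B4
Every bag has size at most 3, so the width is 3 − 1 = 2 and tw(G) ≤ 2. Since f–b–c–d–f is a cycle in G, G is not acyclic. Forests are exactly the graphs of treewidth ≤ 1, so tw(G) ≥ 2. The upper and lower bounds meet at 2, so that is the treewidth.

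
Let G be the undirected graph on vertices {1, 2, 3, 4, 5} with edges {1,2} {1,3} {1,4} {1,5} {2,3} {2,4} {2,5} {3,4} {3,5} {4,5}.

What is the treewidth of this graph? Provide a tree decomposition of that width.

A single bag containing all 5 vertices is trivially a valid decomposition of width 4. On the other hand G contains the 5-clique {1, 2, 3, 4, 5}. A clique must lie in a single bag of any decomposition, so no decomposition can have width below 4. Therefore the treewidth is 4.

Treewidth 4.
Bags: B1 = {1, 2, 3, 4, 5}
Tree: (single bag)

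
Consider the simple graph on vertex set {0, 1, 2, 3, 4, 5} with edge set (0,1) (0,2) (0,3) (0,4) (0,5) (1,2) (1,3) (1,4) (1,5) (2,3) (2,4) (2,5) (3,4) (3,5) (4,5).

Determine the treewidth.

5

A width-5 tree decomposition is:
Bags: B1 = {0, 1, 2, 3, 4, 5}
Tree: (single bag)
With just one bag of size 6, the width is 6 − 1 = 5, so tw(G) ≤ 5. For the lower bound, the 6 vertices {0, 1, 2, 3, 4, 5} are pairwise adjacent, and any tree decomposition puts a clique entirely inside one bag — forcing width ≥ 5. Therefore the treewidth is 5.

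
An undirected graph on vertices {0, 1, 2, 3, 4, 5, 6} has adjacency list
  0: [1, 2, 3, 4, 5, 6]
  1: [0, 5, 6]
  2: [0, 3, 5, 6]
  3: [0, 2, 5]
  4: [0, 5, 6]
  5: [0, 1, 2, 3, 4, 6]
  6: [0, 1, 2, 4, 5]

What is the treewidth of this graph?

3

A width-3 tree decomposition is:
Bags: B1 = {0, 2, 3, 5}  B2 = {0, 2, 5, 6}  B3 = {0, 4, 5, 6}  B4 = {0, 1, 5, 6}
Tree: B1–B2, B2–B3, B2–B4
Each bag holds 4 vertices, so the decomposition has width 3, which upper-bounds the treewidth. On the other hand G contains the 4-clique {0, 2, 3, 5}. A clique must lie in a single bag of any decomposition, so no decomposition can have width below 3. The upper and lower bounds meet at 3, so that is the treewidth.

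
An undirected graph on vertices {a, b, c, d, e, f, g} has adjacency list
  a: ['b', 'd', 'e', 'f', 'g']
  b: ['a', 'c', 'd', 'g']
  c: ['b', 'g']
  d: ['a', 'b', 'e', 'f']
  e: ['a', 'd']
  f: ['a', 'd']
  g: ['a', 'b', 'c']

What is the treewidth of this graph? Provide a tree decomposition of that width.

Treewidth 2.
One such decomposition:
Bags: B1 = {a, b, d}  B2 = {a, d, f}  B3 = {a, d, e}  B4 = {a, b, g}  B5 = {b, c, g}
Tree: B1–B2, B2–B3, B1–B4, B4–B5

Every bag has size at most 3, so the width is 3 − 1 = 2 and tw(G) ≤ 2. Conversely, {b, c, g} is a clique of size 3, and the vertices of any clique must share a bag in every tree decomposition; so some bag has ≥ 3 vertices and tw(G) ≥ 2. Hence tw(G) = 2 exactly.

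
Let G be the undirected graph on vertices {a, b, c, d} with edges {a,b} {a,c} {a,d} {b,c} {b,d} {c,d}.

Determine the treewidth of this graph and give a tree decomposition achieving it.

A single bag containing all 4 vertices is trivially a valid decomposition of width 3. For the lower bound, the 4 vertices {a, b, c, d} are pairwise adjacent, and any tree decomposition puts a clique entirely inside one bag — forcing width ≥ 3. Therefore the treewidth is 3.

Treewidth 3.
One such decomposition:
Bags: B1 = {a, b, c, d}
Tree: (single bag)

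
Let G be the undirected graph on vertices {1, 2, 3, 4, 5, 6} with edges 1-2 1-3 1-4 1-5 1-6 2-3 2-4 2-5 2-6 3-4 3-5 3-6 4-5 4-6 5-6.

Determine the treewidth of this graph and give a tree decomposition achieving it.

Treewidth 5.
One such decomposition:
Bags: B1 = {1, 2, 3, 4, 5, 6}
Tree: (single bag)

A single bag containing all 6 vertices is trivially a valid decomposition of width 5. For the lower bound, the 6 vertices {1, 2, 3, 4, 5, 6} are pairwise adjacent, and any tree decomposition puts a clique entirely inside one bag — forcing width ≥ 5. Hence tw(G) = 5 exactly.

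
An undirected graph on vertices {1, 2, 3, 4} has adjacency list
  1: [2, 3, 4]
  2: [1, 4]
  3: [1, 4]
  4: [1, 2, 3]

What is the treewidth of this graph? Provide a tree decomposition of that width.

Treewidth 2.
One optimal decomposition is:
Bags: B1 = {1, 3, 4}  B2 = {1, 2, 4}
Tree: B1–B2

Each bag holds 3 vertices, so the decomposition has width 2, which upper-bounds the treewidth. For the lower bound, the 3 vertices {1, 2, 4} are pairwise adjacent, and any tree decomposition puts a clique entirely inside one bag — forcing width ≥ 2. Hence tw(G) = 2 exactly.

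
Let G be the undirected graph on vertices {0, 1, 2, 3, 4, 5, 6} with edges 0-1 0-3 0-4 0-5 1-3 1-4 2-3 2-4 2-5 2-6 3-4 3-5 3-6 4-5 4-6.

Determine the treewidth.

A width-3 tree decomposition is:
Bags: B1 = {2, 3, 4, 5}  B2 = {2, 3, 4, 6}  B3 = {0, 3, 4, 5}  B4 = {0, 1, 3, 4}
Tree: B1–B2, B1–B3, B3–B4
Every bag has size at most 4, so the width is 4 − 1 = 3 and tw(G) ≤ 3. For the lower bound, the 4 vertices {0, 1, 3, 4} are pairwise adjacent, and any tree decomposition puts a clique entirely inside one bag — forcing width ≥ 3. Therefore the treewidth is 3.

3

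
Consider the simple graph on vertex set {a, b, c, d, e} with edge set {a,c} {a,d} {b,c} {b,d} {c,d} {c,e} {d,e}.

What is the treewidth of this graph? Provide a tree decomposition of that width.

Treewidth 2.
One optimal decomposition is:
Bags: B1 = {b, c, d}  B2 = {a, c, d}  B3 = {c, d, e}
Tree: B1–B2, B2–B3

Every bag has size at most 3, so the width is 3 − 1 = 2 and tw(G) ≤ 2. Conversely, {c, d, e} is a clique of size 3, and the vertices of any clique must share a bag in every tree decomposition; so some bag has ≥ 3 vertices and tw(G) ≥ 2. The upper and lower bounds meet at 2, so that is the treewidth.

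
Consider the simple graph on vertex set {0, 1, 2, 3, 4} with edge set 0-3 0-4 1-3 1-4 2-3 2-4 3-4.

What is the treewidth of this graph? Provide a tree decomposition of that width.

Treewidth 2.
Bags: B1 = {2, 3, 4}  B2 = {1, 3, 4}  B3 = {0, 3, 4}
Tree: B1–B2, B2–B3

Every bag has size at most 3, so the width is 3 − 1 = 2 and tw(G) ≤ 2. On the other hand G contains the 3-clique {0, 3, 4}. A clique must lie in a single bag of any decomposition, so no decomposition can have width below 2. Combining the bounds, tw(G) = 2.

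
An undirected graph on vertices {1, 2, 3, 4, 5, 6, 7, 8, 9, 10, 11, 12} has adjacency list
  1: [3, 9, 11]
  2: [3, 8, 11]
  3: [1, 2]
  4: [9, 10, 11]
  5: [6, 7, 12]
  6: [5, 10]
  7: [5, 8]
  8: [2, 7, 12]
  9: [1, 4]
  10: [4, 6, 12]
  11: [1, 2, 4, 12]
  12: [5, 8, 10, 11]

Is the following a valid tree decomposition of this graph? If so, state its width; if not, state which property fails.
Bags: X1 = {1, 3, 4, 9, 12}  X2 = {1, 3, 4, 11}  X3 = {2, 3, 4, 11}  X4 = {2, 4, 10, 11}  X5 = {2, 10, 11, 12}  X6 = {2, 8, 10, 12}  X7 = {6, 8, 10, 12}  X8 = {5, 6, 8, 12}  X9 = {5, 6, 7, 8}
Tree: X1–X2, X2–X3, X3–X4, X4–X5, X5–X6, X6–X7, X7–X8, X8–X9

No — bags containing vertex 12 are not connected in the tree.

A tree decomposition must satisfy three properties: every vertex lies in some bag; for every edge, both endpoints lie together in some bag; and for every vertex, the bags containing it form a connected subtree. Here bags containing vertex 12 are not connected in the tree, so the decomposition is invalid.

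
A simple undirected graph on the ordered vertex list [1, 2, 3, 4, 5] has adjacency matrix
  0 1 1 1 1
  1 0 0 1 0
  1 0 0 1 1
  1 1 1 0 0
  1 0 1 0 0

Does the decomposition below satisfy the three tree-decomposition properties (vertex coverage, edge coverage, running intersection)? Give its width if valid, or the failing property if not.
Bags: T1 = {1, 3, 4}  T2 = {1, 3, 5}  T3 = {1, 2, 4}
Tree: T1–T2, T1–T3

Yes; width 2.

Checking the three conditions: (i) the bags cover all of {1, 2, 3, 4, 5}; (ii) for each edge, some bag contains both endpoints; (iii) the bags containing any fixed vertex form a subtree. All hold, so the decomposition is valid with width 3 − 1 = 2.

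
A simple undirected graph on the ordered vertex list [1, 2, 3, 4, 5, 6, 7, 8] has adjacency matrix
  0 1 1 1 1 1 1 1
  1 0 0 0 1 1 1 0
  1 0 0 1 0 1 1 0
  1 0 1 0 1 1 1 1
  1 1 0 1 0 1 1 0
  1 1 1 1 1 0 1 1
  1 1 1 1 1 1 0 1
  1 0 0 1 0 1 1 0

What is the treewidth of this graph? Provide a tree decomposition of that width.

Every bag has size at most 5, so the width is 5 − 1 = 4 and tw(G) ≤ 4. For the lower bound, the 5 vertices {1, 2, 5, 6, 7} are pairwise adjacent, and any tree decomposition puts a clique entirely inside one bag — forcing width ≥ 4. Hence tw(G) = 4 exactly.

Treewidth 4.
One optimal decomposition is:
Bags: B1 = {1, 4, 6, 7, 8}  B2 = {1, 4, 5, 6, 7}  B3 = {1, 2, 5, 6, 7}  B4 = {1, 3, 4, 6, 7}
Tree: B1–B2, B2–B3, B1–B4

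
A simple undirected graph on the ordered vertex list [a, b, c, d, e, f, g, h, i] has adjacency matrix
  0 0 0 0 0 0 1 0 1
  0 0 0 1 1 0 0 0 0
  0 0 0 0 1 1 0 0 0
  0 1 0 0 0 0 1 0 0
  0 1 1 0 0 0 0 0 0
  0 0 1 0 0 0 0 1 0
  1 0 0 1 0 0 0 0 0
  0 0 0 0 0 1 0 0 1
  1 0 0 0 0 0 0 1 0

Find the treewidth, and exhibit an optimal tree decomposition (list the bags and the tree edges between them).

Treewidth 2.
One optimal decomposition is:
Bags: B1 = {c, f, h}  B2 = {c, e, h}  B3 = {b, e, h}  B4 = {b, d, h}  B5 = {d, g, h}  B6 = {a, g, h}  B7 = {a, h, i}
Tree: B1–B2, B2–B3, B3–B4, B4–B5, B5–B6, B6–B7

Every bag has size at most 3, so the width is 3 − 1 = 2 and tw(G) ≤ 2. Since h–f–c–e–b–d–g–a–i–h is a cycle in G, G is not acyclic. Forests are exactly the graphs of treewidth ≤ 1, so tw(G) ≥ 2. Therefore the treewidth is 2.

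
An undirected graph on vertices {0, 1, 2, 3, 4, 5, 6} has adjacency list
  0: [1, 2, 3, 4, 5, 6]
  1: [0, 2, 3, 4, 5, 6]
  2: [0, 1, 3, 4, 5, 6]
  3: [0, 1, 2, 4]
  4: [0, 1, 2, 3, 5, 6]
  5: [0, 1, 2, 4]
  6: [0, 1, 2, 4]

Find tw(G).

A width-4 tree decomposition is:
Bags: B1 = {0, 1, 2, 4, 6}  B2 = {0, 1, 2, 3, 4}  B3 = {0, 1, 2, 4, 5}
Tree: B1–B2, B2–B3
The largest bag has 5 vertices, giving width 4; this decomposition certifies tw(G) ≤ 4. For the lower bound, the 5 vertices {0, 1, 2, 3, 4} are pairwise adjacent, and any tree decomposition puts a clique entirely inside one bag — forcing width ≥ 4. Combining the bounds, tw(G) = 4.

4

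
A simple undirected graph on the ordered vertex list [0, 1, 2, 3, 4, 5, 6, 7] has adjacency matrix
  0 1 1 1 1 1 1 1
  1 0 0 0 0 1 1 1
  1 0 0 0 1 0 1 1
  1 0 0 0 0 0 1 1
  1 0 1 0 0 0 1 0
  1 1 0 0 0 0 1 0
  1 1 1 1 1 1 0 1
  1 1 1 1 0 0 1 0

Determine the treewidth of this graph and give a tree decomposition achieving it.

Every bag has size at most 4, so the width is 4 − 1 = 3 and tw(G) ≤ 3. For the lower bound, the 4 vertices {0, 2, 4, 6} are pairwise adjacent, and any tree decomposition puts a clique entirely inside one bag — forcing width ≥ 3. Hence tw(G) = 3 exactly.

Treewidth 3.
Bags: B1 = {0, 1, 6, 7}  B2 = {0, 3, 6, 7}  B3 = {0, 2, 6, 7}  B4 = {0, 2, 4, 6}  B5 = {0, 1, 5, 6}
Tree: B1–B2, B1–B3, B3–B4, B1–B5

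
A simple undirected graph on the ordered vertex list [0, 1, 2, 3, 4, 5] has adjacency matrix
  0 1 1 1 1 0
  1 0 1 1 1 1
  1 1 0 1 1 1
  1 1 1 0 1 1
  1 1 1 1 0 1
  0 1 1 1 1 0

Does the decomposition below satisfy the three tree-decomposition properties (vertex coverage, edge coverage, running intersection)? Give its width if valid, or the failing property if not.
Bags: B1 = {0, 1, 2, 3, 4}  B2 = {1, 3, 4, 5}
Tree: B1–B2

A tree decomposition must satisfy three properties: every vertex lies in some bag; for every edge, both endpoints lie together in some bag; and for every vertex, the bags containing it form a connected subtree. Here edge (2,5) lies in no bag, so the decomposition is invalid.

No — edge (2,5) lies in no bag.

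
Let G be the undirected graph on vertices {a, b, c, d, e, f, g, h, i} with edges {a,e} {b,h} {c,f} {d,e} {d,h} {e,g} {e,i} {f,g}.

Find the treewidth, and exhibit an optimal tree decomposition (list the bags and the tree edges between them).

The largest bag has 2 vertices, giving width 1; this decomposition certifies tw(G) ≤ 1. Since G has at least one edge (e.g. g–e), it is not an edgeless graph, so tw(G) ≥ 1. Combining the bounds, tw(G) = 1.

Treewidth 1.
One such decomposition:
Bags: B1 = {e, g}  B2 = {d, e}  B3 = {d, h}  B4 = {e, i}  B5 = {a, e}  B6 = {b, h}  B7 = {f, g}  B8 = {c, f}
Tree: B1–B2, B2–B3, B1–B4, B2–B5, B3–B6, B1–B7, B7–B8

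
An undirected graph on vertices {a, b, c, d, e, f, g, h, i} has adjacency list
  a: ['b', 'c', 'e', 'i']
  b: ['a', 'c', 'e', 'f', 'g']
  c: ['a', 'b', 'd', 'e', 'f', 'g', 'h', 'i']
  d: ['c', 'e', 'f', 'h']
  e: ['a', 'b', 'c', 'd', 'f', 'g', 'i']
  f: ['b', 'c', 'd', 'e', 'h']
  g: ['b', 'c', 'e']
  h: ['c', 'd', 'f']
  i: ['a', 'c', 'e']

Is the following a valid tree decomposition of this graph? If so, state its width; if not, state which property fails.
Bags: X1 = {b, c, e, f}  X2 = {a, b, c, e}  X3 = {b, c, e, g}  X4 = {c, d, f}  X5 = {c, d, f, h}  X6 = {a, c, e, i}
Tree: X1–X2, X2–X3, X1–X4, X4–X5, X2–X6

No — edge (e,d) lies in no bag.

A tree decomposition must satisfy three properties: every vertex lies in some bag; for every edge, both endpoints lie together in some bag; and for every vertex, the bags containing it form a connected subtree. Here edge (e,d) lies in no bag, so the decomposition is invalid.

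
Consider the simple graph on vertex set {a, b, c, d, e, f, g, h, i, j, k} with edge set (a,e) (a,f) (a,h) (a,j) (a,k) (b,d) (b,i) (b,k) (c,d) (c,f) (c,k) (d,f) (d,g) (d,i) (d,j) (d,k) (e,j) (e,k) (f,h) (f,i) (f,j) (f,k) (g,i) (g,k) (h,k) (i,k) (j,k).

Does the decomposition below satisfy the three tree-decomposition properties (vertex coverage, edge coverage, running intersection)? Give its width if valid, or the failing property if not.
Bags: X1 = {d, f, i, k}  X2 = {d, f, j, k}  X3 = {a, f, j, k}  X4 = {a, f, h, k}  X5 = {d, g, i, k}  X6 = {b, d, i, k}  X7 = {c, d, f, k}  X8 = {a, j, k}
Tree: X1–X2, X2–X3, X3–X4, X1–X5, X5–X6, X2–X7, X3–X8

A tree decomposition must satisfy three properties: every vertex lies in some bag; for every edge, both endpoints lie together in some bag; and for every vertex, the bags containing it form a connected subtree. Here vertex e appears in no bag, so the decomposition is invalid.

No — vertex e appears in no bag.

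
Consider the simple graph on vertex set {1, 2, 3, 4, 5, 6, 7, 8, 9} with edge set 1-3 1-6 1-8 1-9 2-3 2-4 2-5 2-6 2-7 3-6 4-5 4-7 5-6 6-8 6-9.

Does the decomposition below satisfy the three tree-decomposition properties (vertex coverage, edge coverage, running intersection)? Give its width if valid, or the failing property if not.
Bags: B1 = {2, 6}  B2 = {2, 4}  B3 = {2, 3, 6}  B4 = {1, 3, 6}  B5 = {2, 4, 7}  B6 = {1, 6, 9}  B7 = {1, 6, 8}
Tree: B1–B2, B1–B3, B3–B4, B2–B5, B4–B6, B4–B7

A tree decomposition must satisfy three properties: every vertex lies in some bag; for every edge, both endpoints lie together in some bag; and for every vertex, the bags containing it form a connected subtree. Here vertex 5 appears in no bag, so the decomposition is invalid.

No — vertex 5 appears in no bag.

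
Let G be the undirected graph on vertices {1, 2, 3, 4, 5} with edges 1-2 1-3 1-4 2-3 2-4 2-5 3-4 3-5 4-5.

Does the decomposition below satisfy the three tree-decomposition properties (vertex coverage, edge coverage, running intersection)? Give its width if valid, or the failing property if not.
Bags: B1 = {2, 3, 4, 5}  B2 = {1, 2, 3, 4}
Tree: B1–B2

Checking the three conditions: (i) the bags cover all of {1, 2, 3, 4, 5}; (ii) for each edge, some bag contains both endpoints; (iii) the bags containing any fixed vertex form a subtree. All hold, so the decomposition is valid with width 4 − 1 = 3.

Yes; width 3.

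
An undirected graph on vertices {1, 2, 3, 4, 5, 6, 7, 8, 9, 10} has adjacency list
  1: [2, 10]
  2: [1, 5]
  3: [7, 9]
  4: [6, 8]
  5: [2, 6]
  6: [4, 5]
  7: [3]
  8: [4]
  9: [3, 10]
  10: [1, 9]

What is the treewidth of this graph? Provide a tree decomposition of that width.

Each bag holds 2 vertices, so the decomposition has width 1, which upper-bounds the treewidth. G has an edge, so its treewidth is at least 1. The upper and lower bounds meet at 1, so that is the treewidth.

Treewidth 1.
Bags: B1 = {3, 7}  B2 = {3, 9}  B3 = {9, 10}  B4 = {1, 10}  B5 = {1, 2}  B6 = {2, 5}  B7 = {5, 6}  B8 = {4, 6}  B9 = {4, 8}
Tree: B1–B2, B2–B3, B3–B4, B4–B5, B5–B6, B6–B7, B7–B8, B8–B9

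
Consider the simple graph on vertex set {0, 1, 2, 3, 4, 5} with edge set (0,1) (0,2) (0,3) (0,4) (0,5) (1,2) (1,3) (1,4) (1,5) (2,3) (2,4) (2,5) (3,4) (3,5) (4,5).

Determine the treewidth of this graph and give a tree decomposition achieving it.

With just one bag of size 6, the width is 6 − 1 = 5, so tw(G) ≤ 5. For the lower bound, the 6 vertices {0, 1, 2, 3, 4, 5} are pairwise adjacent, and any tree decomposition puts a clique entirely inside one bag — forcing width ≥ 5. Hence tw(G) = 5 exactly.

Treewidth 5.
One optimal decomposition is:
Bags: B1 = {0, 1, 2, 3, 4, 5}
Tree: (single bag)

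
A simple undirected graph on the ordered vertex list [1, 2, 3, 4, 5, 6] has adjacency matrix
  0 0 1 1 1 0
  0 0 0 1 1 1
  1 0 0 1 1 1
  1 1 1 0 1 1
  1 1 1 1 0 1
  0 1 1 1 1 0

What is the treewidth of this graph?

3

A width-3 tree decomposition is:
Bags: B1 = {3, 4, 5, 6}  B2 = {1, 3, 4, 5}  B3 = {2, 4, 5, 6}
Tree: B1–B2, B1–B3
Every bag has size at most 4, so the width is 4 − 1 = 3 and tw(G) ≤ 3. Conversely, {2, 4, 5, 6} is a clique of size 4, and the vertices of any clique must share a bag in every tree decomposition; so some bag has ≥ 4 vertices and tw(G) ≥ 3. Therefore the treewidth is 3.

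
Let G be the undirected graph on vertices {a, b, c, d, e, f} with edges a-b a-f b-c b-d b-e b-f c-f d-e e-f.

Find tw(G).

2

A width-2 tree decomposition is:
Bags: B1 = {b, e, f}  B2 = {b, d, e}  B3 = {a, b, f}  B4 = {b, c, f}
Tree: B1–B2, B1–B3, B1–B4
The largest bag has 3 vertices, giving width 2; this decomposition certifies tw(G) ≤ 2. For the lower bound, the 3 vertices {b, d, e} are pairwise adjacent, and any tree decomposition puts a clique entirely inside one bag — forcing width ≥ 2. Combining the bounds, tw(G) = 2.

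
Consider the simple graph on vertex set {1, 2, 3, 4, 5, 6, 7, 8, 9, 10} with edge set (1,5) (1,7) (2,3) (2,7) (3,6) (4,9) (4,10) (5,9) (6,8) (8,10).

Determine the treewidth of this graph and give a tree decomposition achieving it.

Every bag has size at most 3, so the width is 3 − 1 = 2 and tw(G) ≤ 2. For the lower bound, G contains the cycle 8–6–3–2–7–1–5–9–4–10–8, so G is not a forest; only forests have treewidth ≤ 1, hence tw(G) ≥ 2. Hence tw(G) = 2 exactly.

Treewidth 2.
One optimal decomposition is:
Bags: B1 = {3, 6, 8}  B2 = {2, 3, 8}  B3 = {2, 7, 8}  B4 = {1, 7, 8}  B5 = {1, 5, 8}  B6 = {5, 8, 9}  B7 = {4, 8, 9}  B8 = {4, 8, 10}
Tree: B1–B2, B2–B3, B3–B4, B4–B5, B5–B6, B6–B7, B7–B8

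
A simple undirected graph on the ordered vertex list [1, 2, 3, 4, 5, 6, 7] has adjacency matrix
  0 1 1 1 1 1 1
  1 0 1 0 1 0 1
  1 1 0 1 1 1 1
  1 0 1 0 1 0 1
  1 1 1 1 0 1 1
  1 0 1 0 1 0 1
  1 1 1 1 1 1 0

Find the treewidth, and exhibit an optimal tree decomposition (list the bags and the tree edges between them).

Every bag has size at most 5, so the width is 5 − 1 = 4 and tw(G) ≤ 4. Conversely, {1, 2, 3, 5, 7} is a clique of size 5, and the vertices of any clique must share a bag in every tree decomposition; so some bag has ≥ 5 vertices and tw(G) ≥ 4. Hence tw(G) = 4 exactly.

Treewidth 4.
Bags: B1 = {1, 3, 4, 5, 7}  B2 = {1, 2, 3, 5, 7}  B3 = {1, 3, 5, 6, 7}
Tree: B1–B2, B2–B3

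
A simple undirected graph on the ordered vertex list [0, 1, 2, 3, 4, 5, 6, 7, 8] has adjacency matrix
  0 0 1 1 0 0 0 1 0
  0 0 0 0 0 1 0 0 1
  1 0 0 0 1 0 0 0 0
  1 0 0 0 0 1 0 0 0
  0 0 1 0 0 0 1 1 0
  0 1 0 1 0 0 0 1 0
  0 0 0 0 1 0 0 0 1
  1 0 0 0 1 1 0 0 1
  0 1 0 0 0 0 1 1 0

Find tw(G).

3

A width-3 tree decomposition is:
Bags: B1 = {0, 2, 3, 4}  B2 = {0, 3, 4, 7}  B3 = {3, 4, 5, 7}  B4 = {4, 5, 6, 7}  B5 = {5, 6, 7, 8}  B6 = {1, 5, 6, 8}
Tree: B1–B2, B2–B3, B3–B4, B4–B5, B5–B6
Every bag has size at most 4, so the width is 4 − 1 = 3 and tw(G) ≤ 3. For the lower bound: the 4 vertex sets {0,2,3}, {4}, {7}, {1,5,6,8} are disjoint, each induces a connected subgraph, and every pair is joined by at least one edge of G. Contracting each set to a single vertex therefore yields K_{4} as a minor, and since treewidth is minor-monotone, tw(G) ≥ tw(K_{4}) = 3. Hence tw(G) = 3 exactly.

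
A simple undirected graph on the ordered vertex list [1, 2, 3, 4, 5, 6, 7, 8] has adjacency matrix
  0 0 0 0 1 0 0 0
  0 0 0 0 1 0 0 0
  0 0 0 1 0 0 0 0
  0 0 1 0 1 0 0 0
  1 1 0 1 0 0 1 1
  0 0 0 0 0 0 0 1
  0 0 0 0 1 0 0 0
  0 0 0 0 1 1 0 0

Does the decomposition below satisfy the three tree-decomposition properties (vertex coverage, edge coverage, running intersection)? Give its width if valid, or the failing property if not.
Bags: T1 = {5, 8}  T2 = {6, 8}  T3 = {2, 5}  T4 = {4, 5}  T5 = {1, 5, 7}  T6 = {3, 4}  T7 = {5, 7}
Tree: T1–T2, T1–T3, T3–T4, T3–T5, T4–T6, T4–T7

A tree decomposition must satisfy three properties: every vertex lies in some bag; for every edge, both endpoints lie together in some bag; and for every vertex, the bags containing it form a connected subtree. Here bags containing vertex 7 are not connected in the tree, so the decomposition is invalid.

No — bags containing vertex 7 are not connected in the tree.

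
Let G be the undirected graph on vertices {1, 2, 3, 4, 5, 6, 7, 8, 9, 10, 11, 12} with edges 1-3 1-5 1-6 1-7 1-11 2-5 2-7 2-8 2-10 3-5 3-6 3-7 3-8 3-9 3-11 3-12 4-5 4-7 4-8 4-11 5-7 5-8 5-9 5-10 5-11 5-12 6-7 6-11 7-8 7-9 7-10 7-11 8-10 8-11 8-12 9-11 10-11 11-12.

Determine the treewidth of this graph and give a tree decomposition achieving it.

Every bag has size at most 5, so the width is 5 − 1 = 4 and tw(G) ≤ 4. For the lower bound, the 5 vertices {3, 5, 8, 11, 12} are pairwise adjacent, and any tree decomposition puts a clique entirely inside one bag — forcing width ≥ 4. The upper and lower bounds meet at 4, so that is the treewidth.

Treewidth 4.
One optimal decomposition is:
Bags: B1 = {3, 5, 7, 8, 11}  B2 = {5, 7, 8, 10, 11}  B3 = {2, 5, 7, 8, 10}  B4 = {3, 5, 8, 11, 12}  B5 = {4, 5, 7, 8, 11}  B6 = {1, 3, 5, 7, 11}  B7 = {1, 3, 6, 7, 11}  B8 = {3, 5, 7, 9, 11}
Tree: B1–B2, B2–B3, B1–B4, B1–B5, B1–B6, B6–B7, B6–B8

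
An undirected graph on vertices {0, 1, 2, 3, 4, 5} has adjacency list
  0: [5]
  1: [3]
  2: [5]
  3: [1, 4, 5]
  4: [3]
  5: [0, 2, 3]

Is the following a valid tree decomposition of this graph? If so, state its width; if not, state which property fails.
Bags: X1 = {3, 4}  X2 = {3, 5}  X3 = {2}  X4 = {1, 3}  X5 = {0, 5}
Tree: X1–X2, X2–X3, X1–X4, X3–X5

A tree decomposition must satisfy three properties: every vertex lies in some bag; for every edge, both endpoints lie together in some bag; and for every vertex, the bags containing it form a connected subtree. Here edge (5,2) lies in no bag, so the decomposition is invalid.

No — edge (5,2) lies in no bag.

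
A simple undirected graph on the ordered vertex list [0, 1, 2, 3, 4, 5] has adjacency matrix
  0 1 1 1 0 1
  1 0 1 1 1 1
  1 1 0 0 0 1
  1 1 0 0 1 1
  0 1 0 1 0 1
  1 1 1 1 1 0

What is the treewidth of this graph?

3

A width-3 tree decomposition is:
Bags: B1 = {0, 1, 2, 5}  B2 = {0, 1, 3, 5}  B3 = {1, 3, 4, 5}
Tree: B1–B2, B2–B3
Every bag has size at most 4, so the width is 4 − 1 = 3 and tw(G) ≤ 3. Conversely, {0, 1, 2, 5} is a clique of size 4, and the vertices of any clique must share a bag in every tree decomposition; so some bag has ≥ 4 vertices and tw(G) ≥ 3. The upper and lower bounds meet at 3, so that is the treewidth.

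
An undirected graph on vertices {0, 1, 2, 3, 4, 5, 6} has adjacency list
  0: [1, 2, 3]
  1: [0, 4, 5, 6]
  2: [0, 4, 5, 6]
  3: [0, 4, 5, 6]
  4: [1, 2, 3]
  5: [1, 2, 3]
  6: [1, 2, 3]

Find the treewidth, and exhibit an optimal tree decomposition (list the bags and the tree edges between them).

Treewidth 3.
One optimal decomposition is:
Bags: B1 = {0, 1, 2, 3}  B2 = {1, 2, 3, 5}  B3 = {1, 2, 3, 6}  B4 = {1, 2, 3, 4}
Tree: B1–B2, B2–B3, B3–B4

Every bag has size at most 4, so the width is 4 − 1 = 3 and tw(G) ≤ 3. For the lower bound: the 4 vertex sets {0,3}, {1,5}, {2}, {6} are disjoint, each induces a connected subgraph, and every pair is joined by at least one edge of G. Contracting each set to a single vertex therefore yields K_{4} as a minor, and since treewidth is minor-monotone, tw(G) ≥ tw(K_{4}) = 3. Combining the bounds, tw(G) = 3.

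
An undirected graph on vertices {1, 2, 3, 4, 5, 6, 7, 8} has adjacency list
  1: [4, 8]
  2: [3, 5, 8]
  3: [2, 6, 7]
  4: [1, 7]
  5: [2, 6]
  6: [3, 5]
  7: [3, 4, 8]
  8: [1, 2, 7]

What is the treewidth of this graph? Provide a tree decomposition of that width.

Treewidth 2.
Bags: B1 = {2, 5, 6}  B2 = {2, 3, 6}  B3 = {2, 3, 8}  B4 = {3, 7, 8}  B5 = {1, 7, 8}  B6 = {1, 4, 7}
Tree: B1–B2, B2–B3, B3–B4, B4–B5, B5–B6

Each bag holds 3 vertices, so the decomposition has width 2, which upper-bounds the treewidth. Since 5–6–3–2–5 is a cycle in G, G is not acyclic. Forests are exactly the graphs of treewidth ≤ 1, so tw(G) ≥ 2. The upper and lower bounds meet at 2, so that is the treewidth.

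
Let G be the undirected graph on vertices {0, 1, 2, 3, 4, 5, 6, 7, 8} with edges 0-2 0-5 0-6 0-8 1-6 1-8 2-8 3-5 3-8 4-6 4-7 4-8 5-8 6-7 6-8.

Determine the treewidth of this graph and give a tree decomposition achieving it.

Each bag holds 3 vertices, so the decomposition has width 2, which upper-bounds the treewidth. On the other hand G contains the 3-clique {0, 2, 8}. A clique must lie in a single bag of any decomposition, so no decomposition can have width below 2. Hence tw(G) = 2 exactly.

Treewidth 2.
One such decomposition:
Bags: B1 = {0, 5, 8}  B2 = {3, 5, 8}  B3 = {0, 6, 8}  B4 = {0, 2, 8}  B5 = {1, 6, 8}  B6 = {4, 6, 8}  B7 = {4, 6, 7}
Tree: B1–B2, B1–B3, B1–B4, B3–B5, B5–B6, B6–B7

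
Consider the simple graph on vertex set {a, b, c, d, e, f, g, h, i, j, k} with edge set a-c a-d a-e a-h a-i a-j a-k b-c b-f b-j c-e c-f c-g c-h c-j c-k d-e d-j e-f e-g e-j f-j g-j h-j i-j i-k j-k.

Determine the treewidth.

A width-3 tree decomposition is:
Bags: B1 = {c, e, g, j}  B2 = {c, e, f, j}  B3 = {a, c, e, j}  B4 = {a, d, e, j}  B5 = {a, c, h, j}  B6 = {b, c, f, j}  B7 = {a, c, j, k}  B8 = {a, i, j, k}
Tree: B1–B2, B1–B3, B3–B4, B3–B5, B2–B6, B5–B7, B7–B8
Every bag has size at most 4, so the width is 4 − 1 = 3 and tw(G) ≤ 3. For the lower bound, the 4 vertices {a, d, e, j} are pairwise adjacent, and any tree decomposition puts a clique entirely inside one bag — forcing width ≥ 3. The upper and lower bounds meet at 3, so that is the treewidth.

3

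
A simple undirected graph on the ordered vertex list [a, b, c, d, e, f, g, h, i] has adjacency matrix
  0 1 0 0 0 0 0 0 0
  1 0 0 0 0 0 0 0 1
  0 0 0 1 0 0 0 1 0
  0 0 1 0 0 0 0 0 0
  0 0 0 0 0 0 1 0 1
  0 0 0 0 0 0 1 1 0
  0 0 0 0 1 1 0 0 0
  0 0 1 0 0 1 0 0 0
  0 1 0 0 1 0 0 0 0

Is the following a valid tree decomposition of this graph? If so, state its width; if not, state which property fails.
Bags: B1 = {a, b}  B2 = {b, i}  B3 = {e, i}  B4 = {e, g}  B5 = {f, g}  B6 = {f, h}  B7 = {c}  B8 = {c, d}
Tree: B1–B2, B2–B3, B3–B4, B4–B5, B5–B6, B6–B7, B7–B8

A tree decomposition must satisfy three properties: every vertex lies in some bag; for every edge, both endpoints lie together in some bag; and for every vertex, the bags containing it form a connected subtree. Here edge (h,c) lies in no bag, so the decomposition is invalid.

No — edge (h,c) lies in no bag.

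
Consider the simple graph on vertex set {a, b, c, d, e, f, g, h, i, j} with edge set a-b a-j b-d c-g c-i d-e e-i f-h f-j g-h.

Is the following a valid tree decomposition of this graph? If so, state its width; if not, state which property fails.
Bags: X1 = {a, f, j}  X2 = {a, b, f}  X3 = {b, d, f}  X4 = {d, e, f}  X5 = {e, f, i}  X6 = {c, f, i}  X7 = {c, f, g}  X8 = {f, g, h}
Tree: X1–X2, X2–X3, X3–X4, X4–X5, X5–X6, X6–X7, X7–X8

Vertex coverage: the bags together contain {a, b, c, d, e, f, g, h, i, j}, the full vertex set. Edge coverage: each edge of G has both endpoints in at least one bag. Running intersection: for every vertex, the bags containing it form a connected subtree. All three properties hold, so this is a valid tree decomposition of width max|bag| − 1 = 2, and hence tw(G) ≤ 2.

Yes; width 2.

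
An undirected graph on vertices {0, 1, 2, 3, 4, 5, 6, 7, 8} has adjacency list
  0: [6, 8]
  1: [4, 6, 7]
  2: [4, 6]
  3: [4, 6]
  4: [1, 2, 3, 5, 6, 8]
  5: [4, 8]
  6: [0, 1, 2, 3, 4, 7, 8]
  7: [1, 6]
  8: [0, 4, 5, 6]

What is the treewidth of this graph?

A width-2 tree decomposition is:
Bags: B1 = {4, 6, 8}  B2 = {0, 6, 8}  B3 = {3, 4, 6}  B4 = {2, 4, 6}  B5 = {1, 4, 6}  B6 = {1, 6, 7}  B7 = {4, 5, 8}
Tree: B1–B2, B1–B3, B3–B4, B3–B5, B5–B6, B1–B7
Each bag holds 3 vertices, so the decomposition has width 2, which upper-bounds the treewidth. For the lower bound, the 3 vertices {4, 5, 8} are pairwise adjacent, and any tree decomposition puts a clique entirely inside one bag — forcing width ≥ 2. Combining the bounds, tw(G) = 2.

2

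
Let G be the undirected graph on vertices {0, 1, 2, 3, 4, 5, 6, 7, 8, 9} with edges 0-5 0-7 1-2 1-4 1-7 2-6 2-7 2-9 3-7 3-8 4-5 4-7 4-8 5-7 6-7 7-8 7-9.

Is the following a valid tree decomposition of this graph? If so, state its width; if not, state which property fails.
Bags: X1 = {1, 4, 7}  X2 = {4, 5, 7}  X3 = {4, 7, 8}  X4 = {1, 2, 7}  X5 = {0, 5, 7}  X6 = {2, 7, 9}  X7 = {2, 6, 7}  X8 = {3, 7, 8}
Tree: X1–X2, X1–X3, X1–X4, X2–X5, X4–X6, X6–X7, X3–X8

Checking the three conditions: (i) the bags cover all of {0, 1, 2, 3, 4, 5, 6, 7, 8, 9}; (ii) for each edge, some bag contains both endpoints; (iii) the bags containing any fixed vertex form a subtree. All hold, so the decomposition is valid with width 3 − 1 = 2.

Yes; width 2.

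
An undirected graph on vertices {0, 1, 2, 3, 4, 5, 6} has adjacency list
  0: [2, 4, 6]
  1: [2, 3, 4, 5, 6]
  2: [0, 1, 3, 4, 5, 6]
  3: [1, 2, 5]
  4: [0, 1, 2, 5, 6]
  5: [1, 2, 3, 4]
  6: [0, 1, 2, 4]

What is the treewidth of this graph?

3

A width-3 tree decomposition is:
Bags: B1 = {1, 2, 4, 5}  B2 = {1, 2, 3, 5}  B3 = {1, 2, 4, 6}  B4 = {0, 2, 4, 6}
Tree: B1–B2, B1–B3, B3–B4
Each bag holds 4 vertices, so the decomposition has width 3, which upper-bounds the treewidth. For the lower bound, the 4 vertices {0, 2, 4, 6} are pairwise adjacent, and any tree decomposition puts a clique entirely inside one bag — forcing width ≥ 3. Combining the bounds, tw(G) = 3.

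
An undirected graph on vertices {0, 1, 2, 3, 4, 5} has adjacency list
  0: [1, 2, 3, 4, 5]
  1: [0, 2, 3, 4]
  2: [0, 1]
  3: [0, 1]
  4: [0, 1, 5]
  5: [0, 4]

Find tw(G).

A width-2 tree decomposition is:
Bags: B1 = {0, 1, 2}  B2 = {0, 1, 4}  B3 = {0, 1, 3}  B4 = {0, 4, 5}
Tree: B1–B2, B1–B3, B2–B4
The largest bag has 3 vertices, giving width 2; this decomposition certifies tw(G) ≤ 2. Conversely, {0, 1, 2} is a clique of size 3, and the vertices of any clique must share a bag in every tree decomposition; so some bag has ≥ 3 vertices and tw(G) ≥ 2. Therefore the treewidth is 2.

2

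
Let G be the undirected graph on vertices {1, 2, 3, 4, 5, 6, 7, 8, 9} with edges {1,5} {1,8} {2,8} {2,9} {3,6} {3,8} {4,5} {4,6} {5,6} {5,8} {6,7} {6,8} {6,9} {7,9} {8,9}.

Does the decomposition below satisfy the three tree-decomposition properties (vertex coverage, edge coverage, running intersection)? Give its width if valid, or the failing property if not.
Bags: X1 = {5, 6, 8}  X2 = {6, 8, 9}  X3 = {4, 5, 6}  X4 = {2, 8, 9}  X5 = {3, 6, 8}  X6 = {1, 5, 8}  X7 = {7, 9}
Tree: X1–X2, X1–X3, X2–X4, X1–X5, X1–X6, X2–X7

No — edge (6,7) lies in no bag.

A tree decomposition must satisfy three properties: every vertex lies in some bag; for every edge, both endpoints lie together in some bag; and for every vertex, the bags containing it form a connected subtree. Here edge (6,7) lies in no bag, so the decomposition is invalid.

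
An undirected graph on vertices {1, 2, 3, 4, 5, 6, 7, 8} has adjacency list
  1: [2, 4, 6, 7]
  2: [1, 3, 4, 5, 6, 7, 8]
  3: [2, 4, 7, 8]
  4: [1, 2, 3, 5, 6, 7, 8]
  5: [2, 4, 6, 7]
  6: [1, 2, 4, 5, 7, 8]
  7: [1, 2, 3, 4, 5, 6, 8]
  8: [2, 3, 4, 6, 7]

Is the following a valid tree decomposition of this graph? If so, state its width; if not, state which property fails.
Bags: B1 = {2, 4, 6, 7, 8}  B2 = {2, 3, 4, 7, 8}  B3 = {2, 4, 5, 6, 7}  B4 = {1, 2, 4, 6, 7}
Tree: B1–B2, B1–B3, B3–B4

Yes; width 4.

Every vertex of G appears in some bag (union = {1, 2, 3, 4, 5, 6, 7, 8}); every edge is covered by a bag; and for each vertex v the set of bags containing v is connected in the bag tree. The decomposition is therefore valid. The largest bag has 5 vertices, so the width is 4.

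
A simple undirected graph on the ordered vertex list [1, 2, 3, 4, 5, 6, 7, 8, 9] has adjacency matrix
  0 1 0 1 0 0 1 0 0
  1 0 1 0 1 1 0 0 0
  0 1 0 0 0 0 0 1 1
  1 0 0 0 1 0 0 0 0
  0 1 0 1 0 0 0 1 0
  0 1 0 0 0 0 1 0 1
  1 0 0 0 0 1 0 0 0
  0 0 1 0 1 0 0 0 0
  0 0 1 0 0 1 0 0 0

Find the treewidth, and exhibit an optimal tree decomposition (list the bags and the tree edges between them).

Each bag holds 4 vertices, so the decomposition has width 3, which upper-bounds the treewidth. For the lower bound: the 4 vertex sets {4,5,8}, {1}, {2}, {3,6,7,9} are disjoint, each induces a connected subgraph, and every pair is joined by at least one edge of G. Contracting each set to a single vertex therefore yields K_{4} as a minor, and since treewidth is minor-monotone, tw(G) ≥ tw(K_{4}) = 3. Combining the bounds, tw(G) = 3.

Treewidth 3.
One optimal decomposition is:
Bags: B1 = {1, 4, 5, 8}  B2 = {1, 2, 5, 8}  B3 = {1, 2, 3, 8}  B4 = {1, 2, 3, 7}  B5 = {2, 3, 6, 7}  B6 = {3, 6, 7, 9}
Tree: B1–B2, B2–B3, B3–B4, B4–B5, B5–B6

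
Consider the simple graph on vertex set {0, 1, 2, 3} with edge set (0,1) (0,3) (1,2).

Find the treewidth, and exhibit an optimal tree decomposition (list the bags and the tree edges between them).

Treewidth 1.
One such decomposition:
Bags: B1 = {1, 2}  B2 = {0, 1}  B3 = {0, 3}
Tree: B1–B2, B2–B3

The largest bag has 2 vertices, giving width 1; this decomposition certifies tw(G) ≤ 1. Since G has at least one edge (e.g. 1–2), it is not an edgeless graph, so tw(G) ≥ 1. Hence tw(G) = 1 exactly.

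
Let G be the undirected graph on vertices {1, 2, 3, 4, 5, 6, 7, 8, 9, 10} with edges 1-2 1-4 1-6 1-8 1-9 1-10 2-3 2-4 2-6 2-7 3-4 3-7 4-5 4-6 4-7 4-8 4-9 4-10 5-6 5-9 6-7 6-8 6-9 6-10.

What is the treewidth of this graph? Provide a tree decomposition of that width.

Treewidth 3.
One such decomposition:
Bags: B1 = {1, 4, 6, 9}  B2 = {1, 4, 6, 10}  B3 = {1, 2, 4, 6}  B4 = {4, 5, 6, 9}  B5 = {2, 4, 6, 7}  B6 = {1, 4, 6, 8}  B7 = {2, 3, 4, 7}
Tree: B1–B2, B1–B3, B1–B4, B3–B5, B3–B6, B5–B7

Each bag holds 4 vertices, so the decomposition has width 3, which upper-bounds the treewidth. For the lower bound, the 4 vertices {2, 3, 4, 7} are pairwise adjacent, and any tree decomposition puts a clique entirely inside one bag — forcing width ≥ 3. The upper and lower bounds meet at 3, so that is the treewidth.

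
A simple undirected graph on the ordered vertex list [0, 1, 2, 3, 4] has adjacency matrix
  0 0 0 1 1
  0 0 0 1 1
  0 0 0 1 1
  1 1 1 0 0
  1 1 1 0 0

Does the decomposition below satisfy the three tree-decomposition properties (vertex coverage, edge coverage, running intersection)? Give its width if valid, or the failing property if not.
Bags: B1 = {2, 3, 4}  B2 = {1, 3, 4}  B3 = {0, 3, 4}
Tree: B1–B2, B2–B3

Yes; width 2.

Checking the three conditions: (i) the bags cover all of {0, 1, 2, 3, 4}; (ii) for each edge, some bag contains both endpoints; (iii) the bags containing any fixed vertex form a subtree. All hold, so the decomposition is valid with width 3 − 1 = 2.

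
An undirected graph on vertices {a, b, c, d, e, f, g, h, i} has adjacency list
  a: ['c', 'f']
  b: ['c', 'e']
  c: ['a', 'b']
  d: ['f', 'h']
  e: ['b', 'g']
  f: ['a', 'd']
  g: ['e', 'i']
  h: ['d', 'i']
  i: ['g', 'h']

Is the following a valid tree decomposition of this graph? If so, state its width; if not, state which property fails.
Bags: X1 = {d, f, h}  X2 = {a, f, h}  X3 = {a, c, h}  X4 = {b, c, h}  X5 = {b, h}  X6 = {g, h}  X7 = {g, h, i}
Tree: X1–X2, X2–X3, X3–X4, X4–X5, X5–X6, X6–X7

No — vertex e appears in no bag.

A tree decomposition must satisfy three properties: every vertex lies in some bag; for every edge, both endpoints lie together in some bag; and for every vertex, the bags containing it form a connected subtree. Here vertex e appears in no bag, so the decomposition is invalid.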